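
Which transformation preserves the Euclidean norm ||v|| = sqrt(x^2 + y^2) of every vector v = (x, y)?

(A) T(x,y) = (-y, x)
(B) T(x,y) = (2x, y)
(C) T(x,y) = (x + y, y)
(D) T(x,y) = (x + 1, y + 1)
A

A transformation preserves a norm if ||T(v)|| = ||v|| for every v; a single vector where the norm changes rules an option out.

(A) T(x,y) = (-y, x): preserves the norm -- it is an orthogonal map (a rotation/reflection), and (-y)^2 + (x)^2 simplifies to x^2 + y^2.
(B) T(x,y) = (2x, y): v = (1, 0) has norm sqrt((1)^2 + (0)^2) = 1, but T(v) = (2, 0) has norm 2 -- not preserved.
(C) T(x,y) = (x + y, y): v = (0, 1) has norm sqrt((0)^2 + (1)^2) = 1, but T(v) = (1, 1) has norm sqrt(2) -- not preserved.
(D) T(x,y) = (x + 1, y + 1): v = (1, 0) has norm sqrt((1)^2 + (0)^2) = 1, but T(v) = (2, 1) has norm sqrt(5) -- not preserved.

Therefore the answer is (A).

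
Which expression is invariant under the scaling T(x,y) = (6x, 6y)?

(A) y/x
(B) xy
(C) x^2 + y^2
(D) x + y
A

Under the uniform scaling T(x,y) = (6x, 6y):
Substitute the transformed coordinates into each option and compare with the original:
(A) y/x  ->  (6y)/(6x) = y/x   [equals y/x: invariant]
(B) xy  ->  (6x)(6y) = 36xy   [differs from xy: not invariant]
(C) x^2 + y^2  ->  (6x)^2 + (6y)^2 = 36x^2 + 36y^2   [differs from x^2 + y^2: not invariant]
(D) x + y  ->  (6x) + (6y) = 6x + 6y   [differs from x + y: not invariant]

Only option (A), y/x, is unchanged by the transformation.
The common factor 6 cancels in a ratio of coordinates, while sums, products and sums of squares pick up factors of 6 or 36.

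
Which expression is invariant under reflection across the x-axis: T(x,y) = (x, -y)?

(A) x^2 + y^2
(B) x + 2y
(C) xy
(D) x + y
A

The map is reflection across the x-axis: T(x,y) = (x, -y).
Substitute the transformed coordinates into each option and compare with the original:
(A) x^2 + y^2  ->  (x)^2 + (-y)^2 = x^2 + y^2   [equals x^2 + y^2: invariant]
(B) x + 2y  ->  (x) + 2(-y) = x - 2y   [differs from x + 2y: not invariant]
(C) xy  ->  (x)(-y) = -xy   [differs from xy: not invariant]
(D) x + y  ->  (x) + (-y) = x - y   [differs from x + y: not invariant]

Only option (A), x^2 + y^2, is unchanged by the transformation.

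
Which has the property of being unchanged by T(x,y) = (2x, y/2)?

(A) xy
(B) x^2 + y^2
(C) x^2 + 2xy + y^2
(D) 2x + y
A

An expression E(x,y) is invariant under T if E(T(x,y)) = E(x,y). Here T(x,y) = (2x, y/2).
Substitute the transformed coordinates into each option and compare with the original:
(A) xy  ->  (2x)(y/2) = xy   [equals xy: invariant]
(B) x^2 + y^2  ->  (2x)^2 + (y/2)^2 = 4x^2 + y^2/4   [differs from x^2 + y^2: not invariant]
(C) x^2 + 2xy + y^2  ->  (2x)^2 + 2(2x)(y/2) + (y/2)^2 = 4x^2 + 2xy + y^2/4   [differs from x^2 + 2xy + y^2: not invariant]
(D) 2x + y  ->  2(2x) + (y/2) = 4x + y/2   [differs from 2x + y: not invariant]

Only option (A), xy, is unchanged by the transformation.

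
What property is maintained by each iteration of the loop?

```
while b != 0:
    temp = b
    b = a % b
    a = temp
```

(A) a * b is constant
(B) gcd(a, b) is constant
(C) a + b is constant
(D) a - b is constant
B

A loop invariant must hold before the first iteration and be re-established by every execution of the body.

(B) gcd(a, b) is constant: One iteration replaces (a, b) by (b, a mod b). Since a mod b = a - q*b for an integer q, any common divisor of a and b divides b and a mod b, and conversely; hence gcd(b, a mod b) = gcd(a, b). For instance (29, 11) -> (11, 7) keeps gcd = 1. At exit b = 0 and a = gcd of the original inputs.

The other options fail:
(A) a * b is constant: e.g. (a, b) = (29, 11) -> (11, 7): the product goes from 319 to 77.
(C) a + b is constant: e.g. (a, b) = (29, 11) -> (11, 7): the sum goes from 40 to 18.
(D) a - b is constant: e.g. (a, b) = (29, 11) -> (11, 7): the difference goes from 18 to 4.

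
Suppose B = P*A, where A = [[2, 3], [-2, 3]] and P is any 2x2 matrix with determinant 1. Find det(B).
12

By the multiplicative property of determinants, det(B) = det(P*A) = det(P) * det(A) = det(A),
so the determinant is invariant under multiplication by any determinant-1 matrix; we just need det(A).

det(A) = (2)(3) - (3)(-2) = 6 - (-6) = 12

Therefore det(B) = 1 * 12 = 12.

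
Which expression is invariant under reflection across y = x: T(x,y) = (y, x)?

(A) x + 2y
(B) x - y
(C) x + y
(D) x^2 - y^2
C

The map is reflection across y = x: T(x,y) = (y, x).
Substitute the transformed coordinates into each option and compare with the original:
(A) x + 2y  ->  (y) + 2(x) = 2x + y   [differs from x + 2y: not invariant]
(B) x - y  ->  (y) - (x) = -x + y   [differs from x - y: not invariant]
(C) x + y  ->  (y) + (x) = x + y   [equals x + y: invariant]
(D) x^2 - y^2  ->  (y)^2 - (x)^2 = -x^2 + y^2   [differs from x^2 - y^2: not invariant]

Only option (C), x + y, is unchanged by the transformation.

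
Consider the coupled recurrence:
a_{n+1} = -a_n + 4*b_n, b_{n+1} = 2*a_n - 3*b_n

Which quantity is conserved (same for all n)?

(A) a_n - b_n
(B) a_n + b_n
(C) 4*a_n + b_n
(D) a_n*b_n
B

Replace a_n by a_{n+1} = -a_n + 4*b_n and b_n by b_{n+1} = 2*a_n - 3*b_n in each option and simplify:
(A) a_n - b_n  ->  (-a_n + 4*b_n) - (2*a_n - 3*b_n) = -3*a_n + 7*b_n   [not conserved]
(B) a_n + b_n  ->  (-a_n + 4*b_n) + (2*a_n - 3*b_n) = a_n + b_n   [conserved]
(C) 4*a_n + b_n  ->  4*(-a_n + 4*b_n) + (2*a_n - 3*b_n) = -2*a_n + 13*b_n   [not conserved]
(D) a_n*b_n  ->  (-a_n + 4*b_n)*(2*a_n - 3*b_n) = -2*a_n^2 + 11*a_n*b_n - 12*b_n^2   [not conserved]

Only (B) a_n + b_n returns to itself after one step, so it is the conserved quantity.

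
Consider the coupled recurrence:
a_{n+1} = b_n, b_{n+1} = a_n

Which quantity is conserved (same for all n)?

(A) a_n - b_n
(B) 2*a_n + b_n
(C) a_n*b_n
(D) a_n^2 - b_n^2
C

Replace a_n by a_{n+1} = b_n and b_n by b_{n+1} = a_n in each option and simplify:
(A) a_n - b_n  ->  (b_n) - (a_n) = -a_n + b_n   [not conserved]
(B) 2*a_n + b_n  ->  2*(b_n) + (a_n) = a_n + 2*b_n   [not conserved]
(C) a_n*b_n  ->  (b_n)*(a_n) = a_n*b_n   [conserved]
(D) a_n^2 - b_n^2  ->  (b_n)^2 - (a_n)^2 = -a_n^2 + b_n^2   [not conserved]

Only (C) a_n*b_n returns to itself after one step, so it is the conserved quantity.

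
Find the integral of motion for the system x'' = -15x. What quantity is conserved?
E = (x')^2 + 15x^2

Multiply the equation by x':
x' * x'' = -15x * x'
The left side is d/dt[(x')^2/2] and the right side is d/dt[-15x^2/2], so
d/dt[(x')^2/2 + 15x^2/2] = 0, i.e. (x')^2/2 + 15x^2/2 = constant.
Multiplying by 2, the integral of motion is E = (x')^2 + 15x^2.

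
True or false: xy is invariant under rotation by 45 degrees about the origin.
False

Applying rotation by 45 degrees: x' = x*cos(45 degrees) - y*sin(45 degrees) = sqrt(2)x/2 - sqrt(2)y/2, y' = x*sin(45 degrees) + y*cos(45 degrees) = sqrt(2)x/2 + sqrt(2)y/2

Substituting into xy:
(sqrt(2)x/2 - sqrt(2)y/2)(sqrt(2)x/2 + sqrt(2)y/2)
= x^2/2 - y^2/2

This differs from the original expression xy, so it is NOT invariant.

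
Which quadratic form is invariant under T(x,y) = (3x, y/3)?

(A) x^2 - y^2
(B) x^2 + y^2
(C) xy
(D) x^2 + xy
C

T multiplies x by 3 and divides y by 3.
Substitute the transformed coordinates into each option and compare with the original:
(A) x^2 - y^2  ->  (3x)^2 - (y/3)^2 = 9x^2 - y^2/9   [differs from x^2 - y^2: not invariant]
(B) x^2 + y^2  ->  (3x)^2 + (y/3)^2 = 9x^2 + y^2/9   [differs from x^2 + y^2: not invariant]
(C) xy  ->  (3x)(y/3) = xy   [equals xy: invariant]
(D) x^2 + xy  ->  (3x)^2 + (3x)(y/3) = 9x^2 + xy   [differs from x^2 + xy: not invariant]

Only option (C), xy, is unchanged by the transformation.
The factors 3 and 1/3 cancel only in the pure product xy.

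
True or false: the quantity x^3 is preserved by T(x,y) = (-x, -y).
False

Substitute T(x,y) = (-x, -y) into the expression and compare with the original.

Original: x^3
After applying T: (-x)^3 = -x^3

This differs from the original x^3 (difference: -2x^3), so the expression is NOT invariant.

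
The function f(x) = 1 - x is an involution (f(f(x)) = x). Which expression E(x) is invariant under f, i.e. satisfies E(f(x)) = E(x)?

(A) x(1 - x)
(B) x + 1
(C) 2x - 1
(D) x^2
A

Replace x by f(x) = 1 - x in each option and simplify. As a quick numerical cross-check, also compare E(4) with E(f(4)) = E(-3).

(A) x(1 - x)  ->  (1 - x)(1 - (1 - x)), which simplifies back to x(1 - x); check: E(4) = -12, E(-3) = -12.   [invariant]
(B) x + 1  ->  (1 - x) + 1 = 2 - x; check: E(4) = 5 but E(-3) = -2.   [not invariant]
(C) 2x - 1  ->  2(1 - x) - 1 = 1 - 2x; check: E(4) = 7 but E(-3) = -7.   [not invariant]
(D) x^2  ->  (1 - x)^2 = (x - 1)^2; check: E(4) = 16 but E(-3) = 9.   [not invariant]

Only (A) is unchanged. E is symmetric under swapping x with f(x) = 1 - x, which is exactly what an involution does.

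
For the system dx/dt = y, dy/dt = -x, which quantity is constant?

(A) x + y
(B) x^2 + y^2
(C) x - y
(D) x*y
B

A first integral I satisfies dI/dt = 0 along every solution. Differentiate each option and use the equation of motion:
(A) d/dt[x + y] = y + (-x) = y - x, not identically 0
(B) d/dt[x^2 + y^2] = 2x*dx/dt + 2y*dy/dt = 2x*y + 2y*(-x) = 0
(C) d/dt[x - y] = y - (-x) = x + y, not identically 0
(D) d/dt[x*y] = (dx/dt)y + x(dy/dt) = y^2 - x^2, not identically 0

Only (B) has zero time-derivative. So x^2 + y^2 (the squared radius; trajectories are circles) is the conserved quantity.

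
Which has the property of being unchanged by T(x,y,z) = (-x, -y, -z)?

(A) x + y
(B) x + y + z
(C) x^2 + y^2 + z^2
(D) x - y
C

Apply T(x,y,z) = (-x, -y, -z) to each option, i.e. replace (x, y, z) by the transformed coordinates.
Substitute the transformed coordinates into each option and compare with the original:
(A) x + y  ->  (-x) + (-y) = -x - y   [differs from x + y: not invariant]
(B) x + y + z  ->  (-x) + (-y) + (-z) = -x - y - z   [differs from x + y + z: not invariant]
(C) x^2 + y^2 + z^2  ->  (-x)^2 + (-y)^2 + (-z)^2 = x^2 + y^2 + z^2   [equals x^2 + y^2 + z^2: invariant]
(D) x - y  ->  (-x) - (-y) = -x + y   [differs from x - y: not invariant]

Only option (C), x^2 + y^2 + z^2, is unchanged by the transformation.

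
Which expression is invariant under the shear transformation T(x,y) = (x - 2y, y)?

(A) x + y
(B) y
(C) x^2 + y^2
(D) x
B

Under the shear T(x,y) = (x - 2y, y):
Substitute the transformed coordinates into each option and compare with the original:
(A) x + y  ->  (x - 2y) + (y) = x - y   [differs from x + y: not invariant]
(B) y  ->  (y) = y   [equals y: invariant]
(C) x^2 + y^2  ->  (x - 2y)^2 + (y)^2 = x^2 - 4xy + 5y^2   [differs from x^2 + y^2: not invariant]
(D) x  ->  (x - 2y) = x - 2y   [differs from x: not invariant]

Only option (B), y, is unchanged by the transformation.
A horizontal shear moves points parallel to the x-axis, so the y-coordinate (and any function of y alone) is unchanged.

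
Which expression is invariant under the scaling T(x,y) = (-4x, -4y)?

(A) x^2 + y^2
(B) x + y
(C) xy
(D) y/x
D

Under the uniform scaling T(x,y) = (-4x, -4y):
Substitute the transformed coordinates into each option and compare with the original:
(A) x^2 + y^2  ->  (-4x)^2 + (-4y)^2 = 16x^2 + 16y^2   [differs from x^2 + y^2: not invariant]
(B) x + y  ->  (-4x) + (-4y) = -4x - 4y   [differs from x + y: not invariant]
(C) xy  ->  (-4x)(-4y) = 16xy   [differs from xy: not invariant]
(D) y/x  ->  (-4y)/(-4x) = y/x   [equals y/x: invariant]

Only option (D), y/x, is unchanged by the transformation.
The common factor -4 cancels in a ratio of coordinates, while sums, products and sums of squares pick up factors of -4 or 16.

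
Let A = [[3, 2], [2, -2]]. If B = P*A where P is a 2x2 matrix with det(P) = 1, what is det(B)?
-10

By the multiplicative property of determinants, det(B) = det(P*A) = det(P) * det(A) = det(A),
so the determinant is invariant under multiplication by any determinant-1 matrix; we just need det(A).

det(A) = (3)(-2) - (2)(2) = -6 - 4 = -10

Therefore det(B) = 1 * (-10) = -10.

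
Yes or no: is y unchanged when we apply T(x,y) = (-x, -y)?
No

Substitute T(x,y) = (-x, -y) into the expression and compare with the original.

Original: y
After applying T: (-y) = -y

This differs from the original y (difference: -2y), so the expression is NOT invariant.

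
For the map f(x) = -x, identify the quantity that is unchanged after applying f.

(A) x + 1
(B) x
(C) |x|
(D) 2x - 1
C

For f(x) = -x:
Applying f replaces x by -x. Since |-x| = |x|, the absolute value is unchanged by f, whereas x -> -x, 2x - 1 -> -2x - 1 and x + 1 -> -x + 1 all change.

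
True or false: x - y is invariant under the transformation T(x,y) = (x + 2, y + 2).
True

Substitute T(x,y) = (x + 2, y + 2) into the expression and compare with the original.

Original: x - y
After applying T: (x + 2) - (y + 2) = x - y

This is identical to the original x - y, so the expression is invariant.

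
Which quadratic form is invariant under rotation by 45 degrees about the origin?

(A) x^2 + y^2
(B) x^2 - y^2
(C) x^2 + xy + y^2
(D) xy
A

Rotation by 45 degrees sends (x, y) to (sqrt(2)x/2 - sqrt(2)y/2, sqrt(2)x/2 + sqrt(2)y/2).
Substitute the transformed coordinates into each option and compare with the original:
(A) x^2 + y^2  ->  (sqrt(2)x/2 - sqrt(2)y/2)^2 + (sqrt(2)x/2 + sqrt(2)y/2)^2 = x^2 + y^2   [equals x^2 + y^2: invariant]
(B) x^2 - y^2  ->  (sqrt(2)x/2 - sqrt(2)y/2)^2 - (sqrt(2)x/2 + sqrt(2)y/2)^2 = -2xy   [differs from x^2 - y^2: not invariant]
(C) x^2 + xy + y^2  ->  (sqrt(2)x/2 - sqrt(2)y/2)^2 + (sqrt(2)x/2 - sqrt(2)y/2)(sqrt(2)x/2 + sqrt(2)y/2) + (sqrt(2)x/2 + sqrt(2)y/2)^2 = 3x^2/2 + y^2/2   [differs from x^2 + xy + y^2: not invariant]
(D) xy  ->  (sqrt(2)x/2 - sqrt(2)y/2)(sqrt(2)x/2 + sqrt(2)y/2) = x^2/2 - y^2/2   [differs from xy: not invariant]

Only option (A), x^2 + y^2, is unchanged by the transformation.
x^2 + y^2 is the squared distance from the origin, which rotations preserve.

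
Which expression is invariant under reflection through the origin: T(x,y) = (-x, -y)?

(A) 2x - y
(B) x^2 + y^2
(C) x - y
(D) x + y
B

The map is reflection through the origin: T(x,y) = (-x, -y).
Substitute the transformed coordinates into each option and compare with the original:
(A) 2x - y  ->  2(-x) - (-y) = -2x + y   [differs from 2x - y: not invariant]
(B) x^2 + y^2  ->  (-x)^2 + (-y)^2 = x^2 + y^2   [equals x^2 + y^2: invariant]
(C) x - y  ->  (-x) - (-y) = -x + y   [differs from x - y: not invariant]
(D) x + y  ->  (-x) + (-y) = -x - y   [differs from x + y: not invariant]

Only option (B), x^2 + y^2, is unchanged by the transformation.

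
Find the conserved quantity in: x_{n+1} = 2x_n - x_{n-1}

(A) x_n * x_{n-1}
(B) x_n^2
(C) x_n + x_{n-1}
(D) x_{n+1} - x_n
D

For the recurrence x_{n+1} = 2x_n - x_{n-1}:

If x_{n+1} = 2x_n - x_{n-1}, then:
x_{n+1} - x_n = x_n - x_{n-1}
The first difference is constant throughout the sequence.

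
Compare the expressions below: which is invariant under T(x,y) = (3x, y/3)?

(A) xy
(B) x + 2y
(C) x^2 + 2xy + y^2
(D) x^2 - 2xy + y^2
A

An expression E(x,y) is invariant under T if E(T(x,y)) = E(x,y). Here T(x,y) = (3x, y/3).
Substitute the transformed coordinates into each option and compare with the original:
(A) xy  ->  (3x)(y/3) = xy   [equals xy: invariant]
(B) x + 2y  ->  (3x) + 2(y/3) = 3x + 2y/3   [differs from x + 2y: not invariant]
(C) x^2 + 2xy + y^2  ->  (3x)^2 + 2(3x)(y/3) + (y/3)^2 = 9x^2 + 2xy + y^2/9   [differs from x^2 + 2xy + y^2: not invariant]
(D) x^2 - 2xy + y^2  ->  (3x)^2 - 2(3x)(y/3) + (y/3)^2 = 9x^2 - 2xy + y^2/9   [differs from x^2 - 2xy + y^2: not invariant]

Only option (A), xy, is unchanged by the transformation.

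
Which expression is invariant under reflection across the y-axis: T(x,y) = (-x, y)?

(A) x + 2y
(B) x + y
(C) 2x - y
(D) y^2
D

The map is reflection across the y-axis: T(x,y) = (-x, y).
Substitute the transformed coordinates into each option and compare with the original:
(A) x + 2y  ->  (-x) + 2(y) = -x + 2y   [differs from x + 2y: not invariant]
(B) x + y  ->  (-x) + (y) = -x + y   [differs from x + y: not invariant]
(C) 2x - y  ->  2(-x) - (y) = -2x - y   [differs from 2x - y: not invariant]
(D) y^2  ->  (y)^2 = y^2   [equals y^2: invariant]

Only option (D), y^2, is unchanged by the transformation.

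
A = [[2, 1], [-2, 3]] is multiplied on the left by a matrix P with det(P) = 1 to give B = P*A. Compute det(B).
8

By the multiplicative property of determinants, det(B) = det(P*A) = det(P) * det(A) = det(A),
so the determinant is invariant under multiplication by any determinant-1 matrix; we just need det(A).

det(A) = (2)(3) - (1)(-2) = 6 - (-2) = 8

Therefore det(B) = 1 * 8 = 8.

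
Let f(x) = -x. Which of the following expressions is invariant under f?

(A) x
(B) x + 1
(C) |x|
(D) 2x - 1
C

For f(x) = -x:
Applying f replaces x by -x. Since |-x| = |x|, the absolute value is unchanged by f, whereas x -> -x, 2x - 1 -> -2x - 1 and x + 1 -> -x + 1 all change.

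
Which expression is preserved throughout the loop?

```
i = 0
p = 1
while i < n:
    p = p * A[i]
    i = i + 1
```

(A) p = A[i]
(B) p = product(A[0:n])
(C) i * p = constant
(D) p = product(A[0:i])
D

A loop invariant must hold before the first iteration and be re-established by every execution of the body.

(D) p = product(A[0:i]): Initially i = 0 and p = 1 = product of the empty slice A[0:0]. If p = product(A[0:i]) holds at the top of an iteration, the body sets p to product(A[0:i]) * A[i] = product(A[0:i+1]) and then i to i+1, so the property is restored. At exit i = n, giving p = product(A[0:n]).

The other options fail:
(A) p = A[i]: after the first iteration p = A[0] but i = 1; in general p is a product of several elements, not a single one.
(B) p = product(A[0:n]): false before the loop (p = 1, not the full product) -- it only becomes true at exit.
(C) i * p = constant: initially i * p = 0, but after one iteration it is 1 * A[0], which is nonzero in general.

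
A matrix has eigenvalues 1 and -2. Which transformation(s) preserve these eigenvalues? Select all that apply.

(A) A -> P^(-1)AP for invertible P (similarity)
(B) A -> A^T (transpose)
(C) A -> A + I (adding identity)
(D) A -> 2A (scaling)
A and B

Eigenvalues are preserved by:
1. Similarity transformations: A -> P^(-1)AP (same characteristic polynomial)
2. Transpose: A^T has the same eigenvalues as A

Eigenvalues are NOT preserved by:
- Adding identity: eigenvalues become 1+1, -2+1
- Scaling: eigenvalues become 2, -4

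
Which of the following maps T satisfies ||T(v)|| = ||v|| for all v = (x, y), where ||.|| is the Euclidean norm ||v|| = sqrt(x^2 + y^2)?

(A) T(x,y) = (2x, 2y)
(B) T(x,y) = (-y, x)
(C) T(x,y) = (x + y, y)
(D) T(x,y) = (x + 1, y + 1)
B

A transformation preserves a norm if ||T(v)|| = ||v|| for every v; a single vector where the norm changes rules an option out.

(A) T(x,y) = (2x, 2y): v = (1, 0) has norm sqrt((1)^2 + (0)^2) = 1, but T(v) = (2, 0) has norm 2 -- not preserved.
(B) T(x,y) = (-y, x): preserves the norm -- it is an orthogonal map (a rotation/reflection), and (-y)^2 + (x)^2 simplifies to x^2 + y^2.
(C) T(x,y) = (x + y, y): v = (0, 1) has norm sqrt((0)^2 + (1)^2) = 1, but T(v) = (1, 1) has norm sqrt(2) -- not preserved.
(D) T(x,y) = (x + 1, y + 1): v = (1, 0) has norm sqrt((1)^2 + (0)^2) = 1, but T(v) = (2, 1) has norm sqrt(5) -- not preserved.

Therefore the answer is (B).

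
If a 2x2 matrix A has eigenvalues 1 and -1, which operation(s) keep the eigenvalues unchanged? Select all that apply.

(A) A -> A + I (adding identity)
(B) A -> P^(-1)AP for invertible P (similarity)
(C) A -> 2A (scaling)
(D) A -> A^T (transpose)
B and D

Eigenvalues are preserved by:
1. Similarity transformations: A -> P^(-1)AP (same characteristic polynomial)
2. Transpose: A^T has the same eigenvalues as A

Eigenvalues are NOT preserved by:
- Adding identity: eigenvalues become 1+1, -1+1
- Scaling: eigenvalues become 2, -2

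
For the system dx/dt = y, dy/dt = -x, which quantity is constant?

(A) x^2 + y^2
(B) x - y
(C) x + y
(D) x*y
A

A first integral I satisfies dI/dt = 0 along every solution. Differentiate each option and use the equation of motion:
(A) d/dt[x^2 + y^2] = 2x*dx/dt + 2y*dy/dt = 2x*y + 2y*(-x) = 0
(B) d/dt[x - y] = y - (-x) = x + y, not identically 0
(C) d/dt[x + y] = y + (-x) = y - x, not identically 0
(D) d/dt[x*y] = (dx/dt)y + x(dy/dt) = y^2 - x^2, not identically 0

Only (A) has zero time-derivative. So x^2 + y^2 (the squared radius; trajectories are circles) is the conserved quantity.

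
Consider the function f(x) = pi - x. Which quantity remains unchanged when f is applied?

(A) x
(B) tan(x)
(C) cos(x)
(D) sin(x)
D

For f(x) = pi - x:
sin(pi - x) = sin(x), so sine is invariant under this transformation.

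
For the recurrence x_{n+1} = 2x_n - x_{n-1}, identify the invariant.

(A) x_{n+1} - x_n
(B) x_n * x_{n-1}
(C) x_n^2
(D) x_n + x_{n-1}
A

For the recurrence x_{n+1} = 2x_n - x_{n-1}:

If x_{n+1} = 2x_n - x_{n-1}, then:
x_{n+1} - x_n = x_n - x_{n-1}
The first difference is constant throughout the sequence.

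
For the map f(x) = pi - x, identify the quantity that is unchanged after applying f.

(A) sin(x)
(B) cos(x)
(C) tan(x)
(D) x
A

For f(x) = pi - x:
sin(pi - x) = sin(x), so sine is invariant under this transformation.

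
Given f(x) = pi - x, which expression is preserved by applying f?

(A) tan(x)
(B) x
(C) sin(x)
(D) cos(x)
C

For f(x) = pi - x:
sin(pi - x) = sin(x), so sine is invariant under this transformation.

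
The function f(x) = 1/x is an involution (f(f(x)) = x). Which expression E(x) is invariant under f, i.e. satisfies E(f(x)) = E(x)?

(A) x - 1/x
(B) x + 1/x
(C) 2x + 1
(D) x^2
B

Replace x by f(x) = 1/x in each option and simplify. As a quick numerical cross-check, also compare E(5) with E(f(5)) = E(1/5).

(A) x - 1/x  ->  (1/x) - 1/(1/x) = -x + 1/x; check: E(5) = 24/5 but E(1/5) = -24/5.   [not invariant]
(B) x + 1/x  ->  (1/x) + 1/(1/x), which simplifies back to x + 1/x; check: E(5) = 26/5, E(1/5) = 26/5.   [invariant]
(C) 2x + 1  ->  2(1/x) + 1 = (x + 2)/x; check: E(5) = 11 but E(1/5) = 7/5.   [not invariant]
(D) x^2  ->  (1/x)^2 = x^(-2); check: E(5) = 25 but E(1/5) = 1/25.   [not invariant]

Only (B) is unchanged. E is symmetric under swapping x with f(x) = 1/x, which is exactly what an involution does.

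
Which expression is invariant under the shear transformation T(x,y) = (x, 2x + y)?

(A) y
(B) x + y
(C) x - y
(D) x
D

Under the shear T(x,y) = (x, 2x + y):
Substitute the transformed coordinates into each option and compare with the original:
(A) y  ->  (2x + y) = 2x + y   [differs from y: not invariant]
(B) x + y  ->  (x) + (2x + y) = 3x + y   [differs from x + y: not invariant]
(C) x - y  ->  (x) - (2x + y) = -x - y   [differs from x - y: not invariant]
(D) x  ->  (x) = x   [equals x: invariant]

Only option (D), x, is unchanged by the transformation.
A vertical shear moves points parallel to the y-axis, so the x-coordinate (and any function of x alone) is unchanged.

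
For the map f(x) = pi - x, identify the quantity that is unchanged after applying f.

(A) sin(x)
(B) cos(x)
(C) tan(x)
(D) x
A

For f(x) = pi - x:
sin(pi - x) = sin(x), so sine is invariant under this transformation.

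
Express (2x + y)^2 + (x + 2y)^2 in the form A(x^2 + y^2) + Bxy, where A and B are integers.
5(x^2 + y^2) + 8xy

Expanding: (2x + y)^2 = 4x^2 + 4xy + y^2
(x + 2y)^2 = x^2 + 4xy + 4y^2
Sum = (4+1)(x^2+y^2) + 8xy = 5(x^2 + y^2) + 8xy
This is symmetric in x and y.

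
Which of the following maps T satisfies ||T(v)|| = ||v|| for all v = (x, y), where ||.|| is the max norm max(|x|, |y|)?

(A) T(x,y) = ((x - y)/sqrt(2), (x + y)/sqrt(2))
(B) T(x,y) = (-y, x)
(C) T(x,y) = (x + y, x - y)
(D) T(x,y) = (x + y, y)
B

A transformation preserves a norm if ||T(v)|| = ||v|| for every v; a single vector where the norm changes rules an option out.

(A) T(x,y) = ((x - y)/sqrt(2), (x + y)/sqrt(2)): v = (1, 0) has norm max(|1|, |0|) = 1, but T(v) = (sqrt(2)/2, sqrt(2)/2) has norm sqrt(2)/2 -- not preserved.
(B) T(x,y) = (-y, x): preserves the norm -- it only permutes the coordinates and/or flips signs, which leaves max(|x|, |y|) unchanged.
(C) T(x,y) = (x + y, x - y): v = (1, 1) has norm max(|1|, |1|) = 1, but T(v) = (2, 0) has norm 2 -- not preserved.
(D) T(x,y) = (x + y, y): v = (1, 1) has norm max(|1|, |1|) = 1, but T(v) = (2, 1) has norm 2 -- not preserved.

Therefore the answer is (B).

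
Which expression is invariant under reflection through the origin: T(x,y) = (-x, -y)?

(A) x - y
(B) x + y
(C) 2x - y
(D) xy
D

The map is reflection through the origin: T(x,y) = (-x, -y).
Substitute the transformed coordinates into each option and compare with the original:
(A) x - y  ->  (-x) - (-y) = -x + y   [differs from x - y: not invariant]
(B) x + y  ->  (-x) + (-y) = -x - y   [differs from x + y: not invariant]
(C) 2x - y  ->  2(-x) - (-y) = -2x + y   [differs from 2x - y: not invariant]
(D) xy  ->  (-x)(-y) = xy   [equals xy: invariant]

Only option (D), xy, is unchanged by the transformation.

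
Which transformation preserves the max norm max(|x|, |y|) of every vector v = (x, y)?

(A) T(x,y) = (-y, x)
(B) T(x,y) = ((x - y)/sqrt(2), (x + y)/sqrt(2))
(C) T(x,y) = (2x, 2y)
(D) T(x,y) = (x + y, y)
A

A transformation preserves a norm if ||T(v)|| = ||v|| for every v; a single vector where the norm changes rules an option out.

(A) T(x,y) = (-y, x): preserves the norm -- it only permutes the coordinates and/or flips signs, which leaves max(|x|, |y|) unchanged.
(B) T(x,y) = ((x - y)/sqrt(2), (x + y)/sqrt(2)): v = (1, 0) has norm max(|1|, |0|) = 1, but T(v) = (sqrt(2)/2, sqrt(2)/2) has norm sqrt(2)/2 -- not preserved.
(C) T(x,y) = (2x, 2y): v = (1, 0) has norm max(|1|, |0|) = 1, but T(v) = (2, 0) has norm 2 -- not preserved.
(D) T(x,y) = (x + y, y): v = (1, 1) has norm max(|1|, |1|) = 1, but T(v) = (2, 1) has norm 2 -- not preserved.

Therefore the answer is (A).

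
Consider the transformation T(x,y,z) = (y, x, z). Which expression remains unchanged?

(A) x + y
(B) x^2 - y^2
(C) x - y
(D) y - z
A

Apply T(x,y,z) = (y, x, z) to each option, i.e. replace (x, y, z) by the transformed coordinates.
Substitute the transformed coordinates into each option and compare with the original:
(A) x + y  ->  (y) + (x) = x + y   [equals x + y: invariant]
(B) x^2 - y^2  ->  (y)^2 - (x)^2 = -x^2 + y^2   [differs from x^2 - y^2: not invariant]
(C) x - y  ->  (y) - (x) = -x + y   [differs from x - y: not invariant]
(D) y - z  ->  (x) - (z) = x - z   [differs from y - z: not invariant]

Only option (A), x + y, is unchanged by the transformation.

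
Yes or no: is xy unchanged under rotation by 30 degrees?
No

Applying rotation by 30 degrees: x' = x*cos(30 degrees) - y*sin(30 degrees) = sqrt(3)x/2 - y/2, y' = x*sin(30 degrees) + y*cos(30 degrees) = x/2 + sqrt(3)y/2

Substituting into xy:
(sqrt(3)x/2 - y/2)(x/2 + sqrt(3)y/2)
= sqrt(3)x^2/4 + xy/2 - sqrt(3)y^2/4

This differs from the original expression xy, so it is NOT invariant.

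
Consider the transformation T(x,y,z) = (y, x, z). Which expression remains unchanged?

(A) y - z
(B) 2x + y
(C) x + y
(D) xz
C

Apply T(x,y,z) = (y, x, z) to each option, i.e. replace (x, y, z) by the transformed coordinates.
Substitute the transformed coordinates into each option and compare with the original:
(A) y - z  ->  (x) - (z) = x - z   [differs from y - z: not invariant]
(B) 2x + y  ->  2(y) + (x) = x + 2y   [differs from 2x + y: not invariant]
(C) x + y  ->  (y) + (x) = x + y   [equals x + y: invariant]
(D) xz  ->  (y)(z) = yz   [differs from xz: not invariant]

Only option (C), x + y, is unchanged by the transformation.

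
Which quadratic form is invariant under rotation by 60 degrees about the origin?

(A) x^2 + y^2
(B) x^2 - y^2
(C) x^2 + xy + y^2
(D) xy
A

Rotation by 60 degrees sends (x, y) to (x/2 - sqrt(3)y/2, sqrt(3)x/2 + y/2).
Substitute the transformed coordinates into each option and compare with the original:
(A) x^2 + y^2  ->  (x/2 - sqrt(3)y/2)^2 + (sqrt(3)x/2 + y/2)^2 = x^2 + y^2   [equals x^2 + y^2: invariant]
(B) x^2 - y^2  ->  (x/2 - sqrt(3)y/2)^2 - (sqrt(3)x/2 + y/2)^2 = -x^2/2 - sqrt(3)xy + y^2/2   [differs from x^2 - y^2: not invariant]
(C) x^2 + xy + y^2  ->  (x/2 - sqrt(3)y/2)^2 + (x/2 - sqrt(3)y/2)(sqrt(3)x/2 + y/2) + (sqrt(3)x/2 + y/2)^2 = sqrt(3)x^2/4 + x^2 - xy/2 - sqrt(3)y^2/4 + y^2   [differs from x^2 + xy + y^2: not invariant]
(D) xy  ->  (x/2 - sqrt(3)y/2)(sqrt(3)x/2 + y/2) = sqrt(3)x^2/4 - xy/2 - sqrt(3)y^2/4   [differs from xy: not invariant]

Only option (A), x^2 + y^2, is unchanged by the transformation.
x^2 + y^2 is the squared distance from the origin, which rotations preserve.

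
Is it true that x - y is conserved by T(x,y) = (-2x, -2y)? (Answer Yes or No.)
No

Substitute T(x,y) = (-2x, -2y) into the expression and compare with the original.

Original: x - y
After applying T: (-2x) - (-2y) = -2x + 2y

This differs from the original x - y (difference: -3x + 3y), so the expression is NOT invariant.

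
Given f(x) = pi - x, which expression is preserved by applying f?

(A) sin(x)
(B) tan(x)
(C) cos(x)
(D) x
A

For f(x) = pi - x:
sin(pi - x) = sin(x), so sine is invariant under this transformation.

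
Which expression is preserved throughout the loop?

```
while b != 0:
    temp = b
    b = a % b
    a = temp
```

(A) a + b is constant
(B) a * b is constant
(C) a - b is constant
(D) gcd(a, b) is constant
D

A loop invariant must hold before the first iteration and be re-established by every execution of the body.

(D) gcd(a, b) is constant: One iteration replaces (a, b) by (b, a mod b). Since a mod b = a - q*b for an integer q, any common divisor of a and b divides b and a mod b, and conversely; hence gcd(b, a mod b) = gcd(a, b). For instance (38, 11) -> (11, 5) keeps gcd = 1. At exit b = 0 and a = gcd of the original inputs.

The other options fail:
(A) a + b is constant: e.g. (a, b) = (38, 11) -> (11, 5): the sum goes from 49 to 16.
(B) a * b is constant: e.g. (a, b) = (38, 11) -> (11, 5): the product goes from 418 to 55.
(C) a - b is constant: e.g. (a, b) = (38, 11) -> (11, 5): the difference goes from 27 to 6.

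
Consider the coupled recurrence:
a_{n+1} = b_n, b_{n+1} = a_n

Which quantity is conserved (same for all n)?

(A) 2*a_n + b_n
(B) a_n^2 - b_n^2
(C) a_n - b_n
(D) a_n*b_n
D

Replace a_n by a_{n+1} = b_n and b_n by b_{n+1} = a_n in each option and simplify:
(A) 2*a_n + b_n  ->  2*(b_n) + (a_n) = a_n + 2*b_n   [not conserved]
(B) a_n^2 - b_n^2  ->  (b_n)^2 - (a_n)^2 = -a_n^2 + b_n^2   [not conserved]
(C) a_n - b_n  ->  (b_n) - (a_n) = -a_n + b_n   [not conserved]
(D) a_n*b_n  ->  (b_n)*(a_n) = a_n*b_n   [conserved]

Only (D) a_n*b_n returns to itself after one step, so it is the conserved quantity.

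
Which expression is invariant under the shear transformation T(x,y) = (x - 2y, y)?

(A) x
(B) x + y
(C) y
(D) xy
C

Under the shear T(x,y) = (x - 2y, y):
Substitute the transformed coordinates into each option and compare with the original:
(A) x  ->  (x - 2y) = x - 2y   [differs from x: not invariant]
(B) x + y  ->  (x - 2y) + (y) = x - y   [differs from x + y: not invariant]
(C) y  ->  (y) = y   [equals y: invariant]
(D) xy  ->  (x - 2y)(y) = xy - 2y^2   [differs from xy: not invariant]

Only option (C), y, is unchanged by the transformation.
A horizontal shear moves points parallel to the x-axis, so the y-coordinate (and any function of y alone) is unchanged.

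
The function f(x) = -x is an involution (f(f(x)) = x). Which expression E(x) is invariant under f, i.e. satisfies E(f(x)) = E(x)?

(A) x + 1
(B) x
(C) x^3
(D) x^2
D

Replace x by f(x) = -x in each option and simplify. As a quick numerical cross-check, also compare E(5) with E(f(5)) = E(-5).

(A) x + 1  ->  (-x) + 1 = 1 - x; check: E(5) = 6 but E(-5) = -4.   [not invariant]
(B) x  ->  (-x) = -x; check: E(5) = 5 but E(-5) = -5.   [not invariant]
(C) x^3  ->  (-x)^3 = -x^3; check: E(5) = 125 but E(-5) = -125.   [not invariant]
(D) x^2  ->  (-x)^2, which simplifies back to x^2; check: E(5) = 25, E(-5) = 25.   [invariant]

Only (D) is unchanged. E is symmetric under swapping x with f(x) = -x, which is exactly what an involution does.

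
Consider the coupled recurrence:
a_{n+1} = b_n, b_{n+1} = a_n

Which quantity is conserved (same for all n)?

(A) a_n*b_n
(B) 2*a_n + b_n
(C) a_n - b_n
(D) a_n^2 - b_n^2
A

Replace a_n by a_{n+1} = b_n and b_n by b_{n+1} = a_n in each option and simplify:
(A) a_n*b_n  ->  (b_n)*(a_n) = a_n*b_n   [conserved]
(B) 2*a_n + b_n  ->  2*(b_n) + (a_n) = a_n + 2*b_n   [not conserved]
(C) a_n - b_n  ->  (b_n) - (a_n) = -a_n + b_n   [not conserved]
(D) a_n^2 - b_n^2  ->  (b_n)^2 - (a_n)^2 = -a_n^2 + b_n^2   [not conserved]

Only (A) a_n*b_n returns to itself after one step, so it is the conserved quantity.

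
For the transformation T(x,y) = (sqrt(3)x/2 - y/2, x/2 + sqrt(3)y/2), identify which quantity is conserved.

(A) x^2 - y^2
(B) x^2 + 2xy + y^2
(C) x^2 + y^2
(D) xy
C

An expression E(x,y) is invariant under T if E(T(x,y)) = E(x,y). Here T(x,y) = (sqrt(3)x/2 - y/2, x/2 + sqrt(3)y/2).
Substitute the transformed coordinates into each option and compare with the original:
(A) x^2 - y^2  ->  (sqrt(3)x/2 - y/2)^2 - (x/2 + sqrt(3)y/2)^2 = x^2/2 - sqrt(3)xy - y^2/2   [differs from x^2 - y^2: not invariant]
(B) x^2 + 2xy + y^2  ->  (sqrt(3)x/2 - y/2)^2 + 2(sqrt(3)x/2 - y/2)(x/2 + sqrt(3)y/2) + (x/2 + sqrt(3)y/2)^2 = sqrt(3)x^2/2 + x^2 + xy - sqrt(3)y^2/2 + y^2   [differs from x^2 + 2xy + y^2: not invariant]
(C) x^2 + y^2  ->  (sqrt(3)x/2 - y/2)^2 + (x/2 + sqrt(3)y/2)^2 = x^2 + y^2   [equals x^2 + y^2: invariant]
(D) xy  ->  (sqrt(3)x/2 - y/2)(x/2 + sqrt(3)y/2) = sqrt(3)x^2/4 + xy/2 - sqrt(3)y^2/4   [differs from xy: not invariant]

Only option (C), x^2 + y^2, is unchanged by the transformation.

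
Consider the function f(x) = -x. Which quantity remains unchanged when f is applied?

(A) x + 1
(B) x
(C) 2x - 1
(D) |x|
D

For f(x) = -x:
Applying f replaces x by -x. Since |-x| = |x|, the absolute value is unchanged by f, whereas x -> -x, 2x - 1 -> -2x - 1 and x + 1 -> -x + 1 all change.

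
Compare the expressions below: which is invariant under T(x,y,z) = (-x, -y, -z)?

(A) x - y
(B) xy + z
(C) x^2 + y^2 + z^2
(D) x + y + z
C

Apply T(x,y,z) = (-x, -y, -z) to each option, i.e. replace (x, y, z) by the transformed coordinates.
Substitute the transformed coordinates into each option and compare with the original:
(A) x - y  ->  (-x) - (-y) = -x + y   [differs from x - y: not invariant]
(B) xy + z  ->  (-x)(-y) + (-z) = xy - z   [differs from xy + z: not invariant]
(C) x^2 + y^2 + z^2  ->  (-x)^2 + (-y)^2 + (-z)^2 = x^2 + y^2 + z^2   [equals x^2 + y^2 + z^2: invariant]
(D) x + y + z  ->  (-x) + (-y) + (-z) = -x - y - z   [differs from x + y + z: not invariant]

Only option (C), x^2 + y^2 + z^2, is unchanged by the transformation.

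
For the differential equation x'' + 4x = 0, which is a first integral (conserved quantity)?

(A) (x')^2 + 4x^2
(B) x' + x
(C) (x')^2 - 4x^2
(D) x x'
A

A first integral I satisfies dI/dt = 0 along every solution. Differentiate each option and use the equation of motion:
(A) d/dt[(x')^2 + 4x^2] = 2x'x'' + 8x x' = 2x'(-4x) + 8x x' = 0
(B) d/dt[x' + x] = x'' + x' = -4x + x', not identically 0
(C) d/dt[(x')^2 - 4x^2] = 2x'x'' - 8x x' = -16x x', not identically 0
(D) d/dt[x x'] = (x')^2 + x x'' = (x')^2 - 4x^2, not identically 0

Only (A) has zero time-derivative. So the energy-like quantity (x')^2 + 4x^2 is the first integral.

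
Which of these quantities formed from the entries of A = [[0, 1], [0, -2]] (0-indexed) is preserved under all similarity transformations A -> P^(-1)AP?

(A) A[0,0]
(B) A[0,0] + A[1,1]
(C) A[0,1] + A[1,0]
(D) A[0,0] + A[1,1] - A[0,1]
B

A[0,0] + A[1,1] is the trace of A. By the cyclic property of the trace, tr(P^(-1)AP) = tr(APP^(-1)) = tr(A), so it is the same for every matrix similar to A.

The other combinations are not similarity invariants. For example, take P = [[2, 1], [1, 1]] (det P = 1), so P^(-1) = [[1, -1], [-1, 2]] and
B = P^(-1)AP = [[3, 3], [-5, -5]].
Evaluating each option on A and on B:
(A) A[0,0]: 0 for A, 3 for B -> changes
(B) A[0,0] + A[1,1]: -2 for A, -2 for B -> unchanged
(C) A[0,1] + A[1,0]: 1 for A, -2 for B -> changes
(D) A[0,0] + A[1,1] - A[0,1]: -3 for A, -5 for B -> changes

Only (B) A[0,0] + A[1,1] = -2 survives (and it does so for every P, not just this one), so it is the invariant.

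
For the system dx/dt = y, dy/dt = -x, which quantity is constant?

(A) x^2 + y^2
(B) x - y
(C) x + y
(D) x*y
A

A first integral I satisfies dI/dt = 0 along every solution. Differentiate each option and use the equation of motion:
(A) d/dt[x^2 + y^2] = 2x*dx/dt + 2y*dy/dt = 2x*y + 2y*(-x) = 0
(B) d/dt[x - y] = y - (-x) = x + y, not identically 0
(C) d/dt[x + y] = y + (-x) = y - x, not identically 0
(D) d/dt[x*y] = (dx/dt)y + x(dy/dt) = y^2 - x^2, not identically 0

Only (A) has zero time-derivative. So x^2 + y^2 (the squared radius; trajectories are circles) is the conserved quantity.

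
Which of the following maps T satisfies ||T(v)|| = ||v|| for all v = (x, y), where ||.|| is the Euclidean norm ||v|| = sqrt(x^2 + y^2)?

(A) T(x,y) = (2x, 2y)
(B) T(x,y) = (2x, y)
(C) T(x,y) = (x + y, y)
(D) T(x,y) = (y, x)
D

A transformation preserves a norm if ||T(v)|| = ||v|| for every v; a single vector where the norm changes rules an option out.

(A) T(x,y) = (2x, 2y): v = (1, 0) has norm sqrt((1)^2 + (0)^2) = 1, but T(v) = (2, 0) has norm 2 -- not preserved.
(B) T(x,y) = (2x, y): v = (1, 0) has norm sqrt((1)^2 + (0)^2) = 1, but T(v) = (2, 0) has norm 2 -- not preserved.
(C) T(x,y) = (x + y, y): v = (0, 1) has norm sqrt((0)^2 + (1)^2) = 1, but T(v) = (1, 1) has norm sqrt(2) -- not preserved.
(D) T(x,y) = (y, x): preserves the norm -- it is an orthogonal map (a rotation/reflection), and (y)^2 + (x)^2 simplifies to x^2 + y^2.

Therefore the answer is (D).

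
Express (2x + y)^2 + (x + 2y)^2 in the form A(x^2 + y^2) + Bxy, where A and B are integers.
5(x^2 + y^2) + 8xy

Expanding: (2x + y)^2 = 4x^2 + 4xy + y^2
(x + 2y)^2 = x^2 + 4xy + 4y^2
Sum = (4+1)(x^2+y^2) + 8xy = 5(x^2 + y^2) + 8xy
This is symmetric in x and y.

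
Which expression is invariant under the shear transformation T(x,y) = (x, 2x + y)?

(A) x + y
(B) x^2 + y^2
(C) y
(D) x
D

Under the shear T(x,y) = (x, 2x + y):
Substitute the transformed coordinates into each option and compare with the original:
(A) x + y  ->  (x) + (2x + y) = 3x + y   [differs from x + y: not invariant]
(B) x^2 + y^2  ->  (x)^2 + (2x + y)^2 = 5x^2 + 4xy + y^2   [differs from x^2 + y^2: not invariant]
(C) y  ->  (2x + y) = 2x + y   [differs from y: not invariant]
(D) x  ->  (x) = x   [equals x: invariant]

Only option (D), x, is unchanged by the transformation.
A vertical shear moves points parallel to the y-axis, so the x-coordinate (and any function of x alone) is unchanged.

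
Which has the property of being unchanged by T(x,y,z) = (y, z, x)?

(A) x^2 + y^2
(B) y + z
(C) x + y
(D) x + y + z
D

Apply T(x,y,z) = (y, z, x) to each option, i.e. replace (x, y, z) by the transformed coordinates.
Substitute the transformed coordinates into each option and compare with the original:
(A) x^2 + y^2  ->  (y)^2 + (z)^2 = y^2 + z^2   [differs from x^2 + y^2: not invariant]
(B) y + z  ->  (z) + (x) = x + z   [differs from y + z: not invariant]
(C) x + y  ->  (y) + (z) = y + z   [differs from x + y: not invariant]
(D) x + y + z  ->  (y) + (z) + (x) = x + y + z   [equals x + y + z: invariant]

Only option (D), x + y + z, is unchanged by the transformation.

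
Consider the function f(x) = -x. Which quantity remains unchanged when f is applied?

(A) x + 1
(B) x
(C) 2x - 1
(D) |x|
D

For f(x) = -x:
Applying f replaces x by -x. Since |-x| = |x|, the absolute value is unchanged by f, whereas x -> -x, 2x - 1 -> -2x - 1 and x + 1 -> -x + 1 all change.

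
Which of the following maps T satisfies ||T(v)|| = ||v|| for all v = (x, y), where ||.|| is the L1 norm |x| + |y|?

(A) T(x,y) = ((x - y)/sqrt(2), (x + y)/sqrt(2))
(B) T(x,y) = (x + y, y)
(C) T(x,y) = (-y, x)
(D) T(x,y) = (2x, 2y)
C

A transformation preserves a norm if ||T(v)|| = ||v|| for every v; a single vector where the norm changes rules an option out.

(A) T(x,y) = ((x - y)/sqrt(2), (x + y)/sqrt(2)): v = (1, 0) has norm |1| + |0| = 1, but T(v) = (sqrt(2)/2, sqrt(2)/2) has norm sqrt(2) -- not preserved.
(B) T(x,y) = (x + y, y): v = (0, 1) has norm |0| + |1| = 1, but T(v) = (1, 1) has norm 2 -- not preserved.
(C) T(x,y) = (-y, x): preserves the norm -- it only permutes the coordinates and/or flips signs, which leaves |x| + |y| unchanged.
(D) T(x,y) = (2x, 2y): v = (1, 0) has norm |1| + |0| = 1, but T(v) = (2, 0) has norm 2 -- not preserved.

Therefore the answer is (C).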